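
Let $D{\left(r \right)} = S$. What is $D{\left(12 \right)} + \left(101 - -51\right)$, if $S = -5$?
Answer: $147$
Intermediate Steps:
$D{\left(r \right)} = -5$
$D{\left(12 \right)} + \left(101 - -51\right) = -5 + \left(101 - -51\right) = -5 + \left(101 + 51\right) = -5 + 152 = 147$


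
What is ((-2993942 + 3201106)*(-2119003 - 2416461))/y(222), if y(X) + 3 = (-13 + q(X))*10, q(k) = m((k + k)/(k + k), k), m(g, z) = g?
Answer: 939584864096/123 ≈ 7.6389e+9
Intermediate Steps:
q(k) = 1 (q(k) = (k + k)/(k + k) = (2*k)/((2*k)) = (2*k)*(1/(2*k)) = 1)
y(X) = -123 (y(X) = -3 + (-13 + 1)*10 = -3 - 12*10 = -3 - 120 = -123)
((-2993942 + 3201106)*(-2119003 - 2416461))/y(222) = ((-2993942 + 3201106)*(-2119003 - 2416461))/(-123) = (207164*(-4535464))*(-1/123) = -939584864096*(-1/123) = 939584864096/123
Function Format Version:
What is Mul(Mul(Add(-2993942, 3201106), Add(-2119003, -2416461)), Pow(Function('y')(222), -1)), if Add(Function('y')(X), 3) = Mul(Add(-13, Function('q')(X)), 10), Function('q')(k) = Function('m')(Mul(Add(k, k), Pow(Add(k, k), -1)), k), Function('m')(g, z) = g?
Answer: Rational(939584864096, 123) ≈ 7.6389e+9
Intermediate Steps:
Function('q')(k) = 1 (Function('q')(k) = Mul(Add(k, k), Pow(Add(k, k), -1)) = Mul(Mul(2, k), Pow(Mul(2, k), -1)) = Mul(Mul(2, k), Mul(Rational(1, 2), Pow(k, -1))) = 1)
Function('y')(X) = -123 (Function('y')(X) = Add(-3, Mul(Add(-13, 1), 10)) = Add(-3, Mul(-12, 10)) = Add(-3, -120) = -123)
Mul(Mul(Add(-2993942, 3201106), Add(-2119003, -2416461)), Pow(Function('y')(222), -1)) = Mul(Mul(Add(-2993942, 3201106), Add(-2119003, -2416461)), Pow(-123, -1)) = Mul(Mul(207164, -4535464), Rational(-1, 123)) = Mul(-939584864096, Rational(-1, 123)) = Rational(939584864096, 123)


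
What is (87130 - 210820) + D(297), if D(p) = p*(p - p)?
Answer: -123690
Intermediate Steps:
D(p) = 0 (D(p) = p*0 = 0)
(87130 - 210820) + D(297) = (87130 - 210820) + 0 = -123690 + 0 = -123690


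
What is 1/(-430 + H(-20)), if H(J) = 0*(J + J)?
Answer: -1/430 ≈ -0.0023256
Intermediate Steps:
H(J) = 0 (H(J) = 0*(2*J) = 0)
1/(-430 + H(-20)) = 1/(-430 + 0) = 1/(-430) = -1/430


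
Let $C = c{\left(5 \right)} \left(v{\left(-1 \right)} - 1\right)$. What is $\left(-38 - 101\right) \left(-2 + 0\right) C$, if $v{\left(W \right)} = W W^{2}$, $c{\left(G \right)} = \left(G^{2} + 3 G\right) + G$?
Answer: $-25020$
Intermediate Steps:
$c{\left(G \right)} = G^{2} + 4 G$
$v{\left(W \right)} = W^{3}$
$C = -90$ ($C = 5 \left(4 + 5\right) \left(\left(-1\right)^{3} - 1\right) = 5 \cdot 9 \left(-1 - 1\right) = 45 \left(-2\right) = -90$)
$\left(-38 - 101\right) \left(-2 + 0\right) C = \left(-38 - 101\right) \left(-2 + 0\right) \left(-90\right) = \left(-139\right) \left(-2\right) \left(-90\right) = 278 \left(-90\right) = -25020$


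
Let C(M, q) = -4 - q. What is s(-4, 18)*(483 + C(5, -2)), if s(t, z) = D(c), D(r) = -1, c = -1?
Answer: -481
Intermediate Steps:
s(t, z) = -1
s(-4, 18)*(483 + C(5, -2)) = -(483 + (-4 - 1*(-2))) = -(483 + (-4 + 2)) = -(483 - 2) = -1*481 = -481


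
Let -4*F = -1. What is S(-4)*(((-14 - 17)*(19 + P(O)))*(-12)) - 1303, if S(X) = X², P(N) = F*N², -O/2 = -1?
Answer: 117737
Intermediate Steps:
F = ¼ (F = -¼*(-1) = ¼ ≈ 0.25000)
O = 2 (O = -2*(-1) = 2)
P(N) = N²/4
S(-4)*(((-14 - 17)*(19 + P(O)))*(-12)) - 1303 = (-4)²*(((-14 - 17)*(19 + (¼)*2²))*(-12)) - 1303 = 16*(-31*(19 + (¼)*4)*(-12)) - 1303 = 16*(-31*(19 + 1)*(-12)) - 1303 = 16*(-31*20*(-12)) - 1303 = 16*(-620*(-12)) - 1303 = 16*7440 - 1303 = 119040 - 1303 = 117737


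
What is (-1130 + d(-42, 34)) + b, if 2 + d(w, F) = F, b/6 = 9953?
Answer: 58620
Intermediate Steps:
b = 59718 (b = 6*9953 = 59718)
d(w, F) = -2 + F
(-1130 + d(-42, 34)) + b = (-1130 + (-2 + 34)) + 59718 = (-1130 + 32) + 59718 = -1098 + 59718 = 58620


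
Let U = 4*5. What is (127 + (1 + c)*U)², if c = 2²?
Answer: 51529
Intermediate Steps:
c = 4
U = 20
(127 + (1 + c)*U)² = (127 + (1 + 4)*20)² = (127 + 5*20)² = (127 + 100)² = 227² = 51529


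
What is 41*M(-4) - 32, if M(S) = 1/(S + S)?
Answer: -297/8 ≈ -37.125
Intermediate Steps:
M(S) = 1/(2*S)
41*M(-4) - 32 = 41*((1/2)/(-4)) - 32 = 41*((1/2)*(-1/4)) - 32 = 41*(-1/8) - 32 = -41/8 - 32 = -297/8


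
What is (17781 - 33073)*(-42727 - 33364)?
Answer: 1163583572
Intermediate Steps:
(17781 - 33073)*(-42727 - 33364) = -15292*(-76091) = 1163583572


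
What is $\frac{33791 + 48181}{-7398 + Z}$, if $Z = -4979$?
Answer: $- \frac{81972}{12377} \approx -6.6229$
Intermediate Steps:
$\frac{33791 + 48181}{-7398 + Z} = \frac{33791 + 48181}{-7398 - 4979} = \frac{81972}{-12377} = 81972 \left(- \frac{1}{12377}\right) = - \frac{81972}{12377}$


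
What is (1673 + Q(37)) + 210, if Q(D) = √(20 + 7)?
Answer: 1883 + 3*√3 ≈ 1888.2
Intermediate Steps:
Q(D) = 3*√3 (Q(D) = √27 = 3*√3)
(1673 + Q(37)) + 210 = (1673 + 3*√3) + 210 = 1883 + 3*√3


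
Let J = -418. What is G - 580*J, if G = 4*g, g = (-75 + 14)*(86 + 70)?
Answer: 204376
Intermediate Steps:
g = -9516 (g = -61*156 = -9516)
G = -38064 (G = 4*(-9516) = -38064)
G - 580*J = -38064 - 580*(-418) = -38064 + 242440 = 204376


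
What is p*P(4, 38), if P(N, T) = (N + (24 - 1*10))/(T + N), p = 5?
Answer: 15/7 ≈ 2.1429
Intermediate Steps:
P(N, T) = (14 + N)/(N + T) (P(N, T) = (N + (24 - 10))/(N + T) = (N + 14)/(N + T) = (14 + N)/(N + T))
p*P(4, 38) = 5*((14 + 4)/(4 + 38)) = 5*(18/42) = 5*((1/42)*18) = 5*(3/7) = 15/7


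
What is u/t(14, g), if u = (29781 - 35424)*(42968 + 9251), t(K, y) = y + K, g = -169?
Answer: 294671817/155 ≈ 1.9011e+6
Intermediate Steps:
t(K, y) = K + y
u = -294671817 (u = -5643*52219 = -294671817)
u/t(14, g) = -294671817/(14 - 169) = -294671817/(-155) = -294671817*(-1/155) = 294671817/155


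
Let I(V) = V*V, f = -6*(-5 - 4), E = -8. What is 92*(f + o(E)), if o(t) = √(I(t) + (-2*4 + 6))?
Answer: 4968 + 92*√62 ≈ 5692.4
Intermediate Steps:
f = 54 (f = -6*(-9) = 54)
I(V) = V²
o(t) = √(-2 + t²) (o(t) = √(t² + (-2*4 + 6)) = √(t² + (-8 + 6)) = √(t² - 2) = √(-2 + t²))
92*(f + o(E)) = 92*(54 + √(-2 + (-8)²)) = 92*(54 + √(-2 + 64)) = 92*(54 + √62) = 4968 + 92*√62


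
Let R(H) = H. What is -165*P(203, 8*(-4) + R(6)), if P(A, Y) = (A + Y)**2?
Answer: -5169285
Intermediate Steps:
-165*P(203, 8*(-4) + R(6)) = -165*(203 + (8*(-4) + 6))**2 = -165*(203 + (-32 + 6))**2 = -165*(203 - 26)**2 = -165*177**2 = -165*31329 = -5169285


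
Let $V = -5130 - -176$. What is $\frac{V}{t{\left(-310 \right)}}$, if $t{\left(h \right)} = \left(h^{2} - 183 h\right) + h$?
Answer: $- \frac{2477}{76260} \approx -0.032481$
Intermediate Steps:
$V = -4954$ ($V = -5130 + 176 = -4954$)
$t{\left(h \right)} = h^{2} - 182 h$
$\frac{V}{t{\left(-310 \right)}} = - \frac{4954}{\left(-310\right) \left(-182 - 310\right)} = - \frac{4954}{\left(-310\right) \left(-492\right)} = - \frac{4954}{152520} = \left(-4954\right) \frac{1}{152520} = - \frac{2477}{76260}$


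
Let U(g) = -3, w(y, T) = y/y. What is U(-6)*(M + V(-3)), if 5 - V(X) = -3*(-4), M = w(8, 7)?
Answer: 18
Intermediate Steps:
w(y, T) = 1
M = 1
V(X) = -7 (V(X) = 5 - (-3)*(-4) = 5 - 1*12 = 5 - 12 = -7)
U(-6)*(M + V(-3)) = -3*(1 - 7) = -3*(-6) = 18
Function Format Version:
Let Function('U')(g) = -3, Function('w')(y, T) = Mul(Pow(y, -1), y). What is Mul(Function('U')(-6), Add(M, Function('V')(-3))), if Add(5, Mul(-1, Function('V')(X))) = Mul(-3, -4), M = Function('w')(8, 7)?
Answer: 18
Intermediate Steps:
Function('w')(y, T) = 1
M = 1
Function('V')(X) = -7 (Function('V')(X) = Add(5, Mul(-1, Mul(-3, -4))) = Add(5, Mul(-1, 12)) = Add(5, -12) = -7)
Mul(Function('U')(-6), Add(M, Function('V')(-3))) = Mul(-3, Add(1, -7)) = Mul(-3, -6) = 18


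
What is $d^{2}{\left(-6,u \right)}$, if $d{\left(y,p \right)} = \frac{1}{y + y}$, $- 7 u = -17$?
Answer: $\frac{1}{144} \approx 0.0069444$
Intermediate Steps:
$u = \frac{17}{7}$ ($u = \left(- \frac{1}{7}\right) \left(-17\right) = \frac{17}{7} \approx 2.4286$)
$d{\left(y,p \right)} = \frac{1}{2 y}$
$d^{2}{\left(-6,u \right)} = \left(\frac{1}{2 \left(-6\right)}\right)^{2} = \left(\frac{1}{2} \left(- \frac{1}{6}\right)\right)^{2} = \left(- \frac{1}{12}\right)^{2} = \frac{1}{144}$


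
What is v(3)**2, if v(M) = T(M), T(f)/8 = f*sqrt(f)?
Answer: 1728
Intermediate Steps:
T(f) = 8*f**(3/2) (T(f) = 8*(f*sqrt(f)) = 8*f**(3/2))
v(M) = 8*M**(3/2)
v(3)**2 = (8*3**(3/2))**2 = (8*(3*sqrt(3)))**2 = (24*sqrt(3))**2 = 1728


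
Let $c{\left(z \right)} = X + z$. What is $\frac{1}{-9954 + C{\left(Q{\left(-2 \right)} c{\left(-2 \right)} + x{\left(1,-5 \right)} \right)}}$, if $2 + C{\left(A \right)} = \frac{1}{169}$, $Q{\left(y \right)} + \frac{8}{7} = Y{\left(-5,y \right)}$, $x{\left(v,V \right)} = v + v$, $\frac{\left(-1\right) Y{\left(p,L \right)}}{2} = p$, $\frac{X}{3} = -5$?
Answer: $- \frac{169}{1682563} \approx -0.00010044$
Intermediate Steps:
$X = -15$ ($X = 3 \left(-5\right) = -15$)
$Y{\left(p,L \right)} = - 2 p$
$x{\left(v,V \right)} = 2 v$
$Q{\left(y \right)} = \frac{62}{7}$ ($Q{\left(y \right)} = - \frac{8}{7} - -10 = - \frac{8}{7} + 10 = \frac{62}{7}$)
$c{\left(z \right)} = -15 + z$
$C{\left(A \right)} = - \frac{337}{169}$ ($C{\left(A \right)} = -2 + \frac{1}{169} = - \frac{337}{169}$)
$\frac{1}{-9954 + C{\left(Q{\left(-2 \right)} c{\left(-2 \right)} + x{\left(1,-5 \right)} \right)}} = \frac{1}{-9954 - \frac{337}{169}} = \frac{1}{- \frac{1682563}{169}} = - \frac{169}{1682563}$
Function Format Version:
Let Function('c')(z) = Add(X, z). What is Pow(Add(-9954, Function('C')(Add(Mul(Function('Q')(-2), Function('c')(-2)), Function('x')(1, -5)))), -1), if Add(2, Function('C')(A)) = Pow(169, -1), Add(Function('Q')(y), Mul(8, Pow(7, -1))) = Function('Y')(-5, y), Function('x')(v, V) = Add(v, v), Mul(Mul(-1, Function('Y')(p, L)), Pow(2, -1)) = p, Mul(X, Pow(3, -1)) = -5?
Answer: Rational(-169, 1682563) ≈ -0.00010044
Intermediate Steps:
X = -15 (X = Mul(3, -5) = -15)
Function('Y')(p, L) = Mul(-2, p)
Function('x')(v, V) = Mul(2, v)
Function('Q')(y) = Rational(62, 7) (Function('Q')(y) = Add(Rational(-8, 7), Mul(-2, -5)) = Add(Rational(-8, 7), 10) = Rational(62, 7))
Function('c')(z) = Add(-15, z)
Function('C')(A) = Rational(-337, 169) (Function('C')(A) = Add(-2, Pow(169, -1)) = Add(-2, Rational(1, 169)) = Rational(-337, 169))
Pow(Add(-9954, Function('C')(Add(Mul(Function('Q')(-2), Function('c')(-2)), Function('x')(1, -5)))), -1) = Pow(Add(-9954, Rational(-337, 169)), -1) = Pow(Rational(-1682563, 169), -1) = Rational(-169, 1682563)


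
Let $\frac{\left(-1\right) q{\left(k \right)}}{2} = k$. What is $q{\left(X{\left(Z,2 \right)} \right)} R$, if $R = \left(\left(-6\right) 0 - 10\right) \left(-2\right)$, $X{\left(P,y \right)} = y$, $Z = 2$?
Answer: $-80$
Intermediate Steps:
$q{\left(k \right)} = - 2 k$
$R = 20$ ($R = \left(0 - 10\right) \left(-2\right) = \left(-10\right) \left(-2\right) = 20$)
$q{\left(X{\left(Z,2 \right)} \right)} R = \left(-2\right) 2 \cdot 20 = \left(-4\right) 20 = -80$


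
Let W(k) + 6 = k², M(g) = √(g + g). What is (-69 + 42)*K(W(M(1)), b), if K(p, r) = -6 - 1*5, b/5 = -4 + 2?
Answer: 297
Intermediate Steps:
M(g) = √2*√g (M(g) = √(2*g) = √2*√g)
W(k) = -6 + k²
b = -10 (b = 5*(-4 + 2) = 5*(-2) = -10)
K(p, r) = -11 (K(p, r) = -6 - 5 = -11)
(-69 + 42)*K(W(M(1)), b) = (-69 + 42)*(-11) = -27*(-11) = 297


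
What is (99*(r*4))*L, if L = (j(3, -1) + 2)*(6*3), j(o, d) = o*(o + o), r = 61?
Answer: 8696160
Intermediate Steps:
j(o, d) = 2*o² (j(o, d) = o*(2*o) = 2*o²)
L = 360 (L = (2*3² + 2)*(6*3) = (2*9 + 2)*18 = (18 + 2)*18 = 20*18 = 360)
(99*(r*4))*L = (99*(61*4))*360 = (99*244)*360 = 24156*360 = 8696160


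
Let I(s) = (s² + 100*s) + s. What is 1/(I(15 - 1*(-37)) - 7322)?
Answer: 1/634 ≈ 0.0015773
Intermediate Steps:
I(s) = s² + 101*s
1/(I(15 - 1*(-37)) - 7322) = 1/((15 - 1*(-37))*(101 + (15 - 1*(-37))) - 7322) = 1/((15 + 37)*(101 + (15 + 37)) - 7322) = 1/(52*(101 + 52) - 7322) = 1/(52*153 - 7322) = 1/(7956 - 7322) = 1/634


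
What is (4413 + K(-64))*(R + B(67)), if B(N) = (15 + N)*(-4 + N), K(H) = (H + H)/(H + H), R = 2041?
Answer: 31811698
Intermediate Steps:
K(H) = 1 (K(H) = (2*H)/((2*H)) = (2*H)*(1/(2*H)) = 1)
B(N) = (-4 + N)*(15 + N)
(4413 + K(-64))*(R + B(67)) = (4413 + 1)*(2041 + (-60 + 67² + 11*67)) = 4414*(2041 + (-60 + 4489 + 737)) = 4414*(2041 + 5166) = 4414*7207 = 31811698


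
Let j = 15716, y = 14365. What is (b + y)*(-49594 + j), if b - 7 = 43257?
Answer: -1952355262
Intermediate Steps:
b = 43264 (b = 7 + 43257 = 43264)
(b + y)*(-49594 + j) = (43264 + 14365)*(-49594 + 15716) = 57629*(-33878) = -1952355262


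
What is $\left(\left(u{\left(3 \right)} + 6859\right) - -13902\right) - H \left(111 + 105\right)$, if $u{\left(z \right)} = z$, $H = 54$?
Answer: $9100$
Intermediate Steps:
$\left(\left(u{\left(3 \right)} + 6859\right) - -13902\right) - H \left(111 + 105\right) = \left(\left(3 + 6859\right) - -13902\right) - 54 \left(111 + 105\right) = \left(6862 + 13902\right) - 54 \cdot 216 = 20764 - 11664 = 9100$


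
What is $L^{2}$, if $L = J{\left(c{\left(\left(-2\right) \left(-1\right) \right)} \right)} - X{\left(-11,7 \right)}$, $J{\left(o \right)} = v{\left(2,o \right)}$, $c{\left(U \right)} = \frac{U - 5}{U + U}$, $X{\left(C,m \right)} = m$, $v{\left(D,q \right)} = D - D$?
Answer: $49$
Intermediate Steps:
$v{\left(D,q \right)} = 0$
$c{\left(U \right)} = \frac{-5 + U}{2 U}$
$J{\left(o \right)} = 0$
$L = -7$ ($L = 0 - 7 = -7$)
$L^{2} = \left(-7\right)^{2} = 49$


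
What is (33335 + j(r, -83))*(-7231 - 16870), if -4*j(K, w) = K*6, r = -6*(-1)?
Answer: -803189926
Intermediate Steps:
r = 6
j(K, w) = -3*K/2 (j(K, w) = -K*6/4 = -3*K/2)
(33335 + j(r, -83))*(-7231 - 16870) = (33335 - 3/2*6)*(-7231 - 16870) = (33335 - 9)*(-24101) = 33326*(-24101) = -803189926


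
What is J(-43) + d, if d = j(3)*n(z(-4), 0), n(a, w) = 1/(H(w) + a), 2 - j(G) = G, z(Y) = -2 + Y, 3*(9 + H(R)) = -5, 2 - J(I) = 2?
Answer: 3/50 ≈ 0.060000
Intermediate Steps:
J(I) = 0 (J(I) = 2 - 1*2 = 2 - 2 = 0)
H(R) = -32/3 (H(R) = -9 + (1/3)*(-5) = -9 - 5/3 = -32/3)
j(G) = 2 - G
n(a, w) = 1/(-32/3 + a)
d = 3/50 (d = (2 - 1*3)*(3/(-32 + 3*(-2 - 4))) = (2 - 3)*(3/(-32 + 3*(-6))) = -3/(-32 - 18) = -3/(-50) = -3*(-1)/50 = -1*(-3/50) = 3/50 ≈ 0.060000)
J(-43) + d = 0 + 3/50 = 3/50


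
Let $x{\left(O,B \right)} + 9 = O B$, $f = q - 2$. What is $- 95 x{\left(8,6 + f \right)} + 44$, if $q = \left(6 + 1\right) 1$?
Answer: $-7461$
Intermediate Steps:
$q = 7$ ($q = 7 \cdot 1 = 7$)
$f = 5$ ($f = 7 - 2 = 5$)
$x{\left(O,B \right)} = -9 + B O$ ($x{\left(O,B \right)} = -9 + O B = -9 + B O$)
$- 95 x{\left(8,6 + f \right)} + 44 = - 95 \left(-9 + \left(6 + 5\right) 8\right) + 44 = - 95 \left(-9 + 11 \cdot 8\right) + 44 = - 95 \left(-9 + 88\right) + 44 = \left(-95\right) 79 + 44 = -7505 + 44 = -7461$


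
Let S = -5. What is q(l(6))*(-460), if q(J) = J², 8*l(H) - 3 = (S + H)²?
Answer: -115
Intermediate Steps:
l(H) = 3/8 + (-5 + H)²/8
q(l(6))*(-460) = (3/8 + (-5 + 6)²/8)²*(-460) = (3/8 + (⅛)*1²)²*(-460) = (3/8 + (⅛)*1)²*(-460) = (3/8 + ⅛)²*(-460) = (½)²*(-460) = (¼)*(-460) = -115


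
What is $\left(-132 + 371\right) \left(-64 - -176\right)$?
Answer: $26768$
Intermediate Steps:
$\left(-132 + 371\right) \left(-64 - -176\right) = 239 \left(-64 + 176\right) = 239 \cdot 112 = 26768$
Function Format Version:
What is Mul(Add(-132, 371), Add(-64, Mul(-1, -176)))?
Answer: 26768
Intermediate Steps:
Mul(Add(-132, 371), Add(-64, Mul(-1, -176))) = Mul(239, Add(-64, 176)) = Mul(239, 112) = 26768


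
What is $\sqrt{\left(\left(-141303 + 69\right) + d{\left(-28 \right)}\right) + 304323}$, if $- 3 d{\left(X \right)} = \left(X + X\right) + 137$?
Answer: $3 \sqrt{18118} \approx 403.81$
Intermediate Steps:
$d{\left(X \right)} = - \frac{137}{3} - \frac{2 X}{3}$ ($d{\left(X \right)} = - \frac{\left(X + X\right) + 137}{3} = - \frac{2 X + 137}{3} = - \frac{137 + 2 X}{3} = - \frac{137}{3} - \frac{2 X}{3}$)
$\sqrt{\left(\left(-141303 + 69\right) + d{\left(-28 \right)}\right) + 304323} = \sqrt{\left(\left(-141303 + 69\right) - 27\right) + 304323} = \sqrt{\left(-141234 + \left(- \frac{137}{3} + \frac{56}{3}\right)\right) + 304323} = \sqrt{\left(-141234 - 27\right) + 304323} = \sqrt{-141261 + 304323} = \sqrt{163062} = 3 \sqrt{18118}$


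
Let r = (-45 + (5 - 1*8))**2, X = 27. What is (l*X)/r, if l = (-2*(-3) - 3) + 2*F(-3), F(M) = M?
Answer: -9/256 ≈ -0.035156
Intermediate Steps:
r = 2304 (r = (-45 + (5 - 8))**2 = (-45 - 3)**2 = (-48)**2 = 2304)
l = -3 (l = (-2*(-3) - 3) + 2*(-3) = (6 - 3) - 6 = 3 - 6 = -3)
(l*X)/r = -3*27/2304 = -81*1/2304 = -9/256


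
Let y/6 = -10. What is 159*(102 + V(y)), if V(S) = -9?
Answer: 14787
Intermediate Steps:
y = -60 (y = 6*(-10) = -60)
159*(102 + V(y)) = 159*(102 - 9) = 159*93 = 14787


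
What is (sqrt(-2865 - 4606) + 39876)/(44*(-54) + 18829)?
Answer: 39876/16453 + I*sqrt(7471)/16453 ≈ 2.4236 + 0.0052534*I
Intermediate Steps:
(sqrt(-2865 - 4606) + 39876)/(44*(-54) + 18829) = (sqrt(-7471) + 39876)/(-2376 + 18829) = (I*sqrt(7471) + 39876)/16453 = (39876 + I*sqrt(7471))*(1/16453) = 39876/16453 + I*sqrt(7471)/16453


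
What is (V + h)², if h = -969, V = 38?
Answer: 866761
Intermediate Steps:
(V + h)² = (38 - 969)² = (-931)² = 866761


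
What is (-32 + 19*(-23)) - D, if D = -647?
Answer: 178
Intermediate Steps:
(-32 + 19*(-23)) - D = (-32 + 19*(-23)) - 1*(-647) = (-32 - 437) + 647 = -469 + 647 = 178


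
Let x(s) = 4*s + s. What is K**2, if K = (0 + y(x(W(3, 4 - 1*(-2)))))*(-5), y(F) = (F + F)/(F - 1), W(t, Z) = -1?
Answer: 625/9 ≈ 69.444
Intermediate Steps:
x(s) = 5*s
y(F) = 2*F/(-1 + F) (y(F) = (2*F)/(-1 + F) = 2*F/(-1 + F))
K = -25/3 (K = (0 + 2*(5*(-1))/(-1 + 5*(-1)))*(-5) = (0 + 2*(-5)/(-1 - 5))*(-5) = (0 + 2*(-5)/(-6))*(-5) = (0 + 2*(-5)*(-1/6))*(-5) = (0 + 5/3)*(-5) = (5/3)*(-5) = -25/3 ≈ -8.3333)
K**2 = (-25/3)**2 = 625/9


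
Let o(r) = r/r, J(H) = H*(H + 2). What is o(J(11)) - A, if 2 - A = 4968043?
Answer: 4968042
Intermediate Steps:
A = -4968041 (A = 2 - 1*4968043 = 2 - 4968043 = -4968041)
J(H) = H*(2 + H)
o(r) = 1
o(J(11)) - A = 1 - 1*(-4968041) = 1 + 4968041 = 4968042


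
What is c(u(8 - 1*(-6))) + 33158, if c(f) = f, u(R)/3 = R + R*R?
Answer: 33788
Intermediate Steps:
u(R) = 3*R + 3*R² (u(R) = 3*(R + R*R) = 3*(R + R²) = 3*R + 3*R²)
c(u(8 - 1*(-6))) + 33158 = 3*(8 - 1*(-6))*(1 + (8 - 1*(-6))) + 33158 = 3*(8 + 6)*(1 + (8 + 6)) + 33158 = 3*14*(1 + 14) + 33158 = 3*14*15 + 33158 = 630 + 33158 = 33788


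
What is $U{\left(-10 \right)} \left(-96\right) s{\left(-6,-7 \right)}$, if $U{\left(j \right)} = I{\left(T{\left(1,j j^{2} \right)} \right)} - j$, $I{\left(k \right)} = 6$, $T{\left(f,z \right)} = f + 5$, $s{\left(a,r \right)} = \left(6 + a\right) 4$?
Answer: $0$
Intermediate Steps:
$s{\left(a,r \right)} = 24 + 4 a$
$T{\left(f,z \right)} = 5 + f$
$U{\left(j \right)} = 6 - j$
$U{\left(-10 \right)} \left(-96\right) s{\left(-6,-7 \right)} = \left(6 - -10\right) \left(-96\right) \left(24 + 4 \left(-6\right)\right) = \left(6 + 10\right) \left(-96\right) \left(24 - 24\right) = 16 \left(-96\right) 0 = \left(-1536\right) 0 = 0$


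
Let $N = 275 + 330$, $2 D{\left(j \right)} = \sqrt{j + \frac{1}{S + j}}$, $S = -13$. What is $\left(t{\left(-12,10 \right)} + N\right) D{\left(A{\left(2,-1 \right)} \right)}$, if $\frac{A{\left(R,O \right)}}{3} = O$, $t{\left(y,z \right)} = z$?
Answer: $\frac{4305 i}{8} \approx 538.13 i$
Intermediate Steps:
$A{\left(R,O \right)} = 3 O$
$D{\left(j \right)} = \frac{\sqrt{j + \frac{1}{-13 + j}}}{2}$
$N = 605$
$\left(t{\left(-12,10 \right)} + N\right) D{\left(A{\left(2,-1 \right)} \right)} = \left(10 + 605\right) \frac{\sqrt{\frac{1 + 3 \left(-1\right) \left(-13 + 3 \left(-1\right)\right)}{-13 + 3 \left(-1\right)}}}{2} = 615 \frac{\sqrt{\frac{1 - 3 \left(-13 - 3\right)}{-13 - 3}}}{2} = 615 \frac{\sqrt{\frac{1 - -48}{-16}}}{2} = 615 \frac{\sqrt{- \frac{1 + 48}{16}}}{2} = 615 \frac{\sqrt{\left(- \frac{1}{16}\right) 49}}{2} = 615 \frac{\sqrt{- \frac{49}{16}}}{2} = 615 \frac{\frac{7}{4} i}{2} = 615 \frac{7 i}{8} = \frac{4305 i}{8}$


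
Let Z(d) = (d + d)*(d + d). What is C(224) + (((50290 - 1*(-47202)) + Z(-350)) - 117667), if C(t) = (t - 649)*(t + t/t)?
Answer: 374200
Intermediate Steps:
Z(d) = 4*d² (Z(d) = (2*d)*(2*d) = 4*d²)
C(t) = (1 + t)*(-649 + t) (C(t) = (-649 + t)*(t + 1) = (-649 + t)*(1 + t) = (1 + t)*(-649 + t))
C(224) + (((50290 - 1*(-47202)) + Z(-350)) - 117667) = (-649 + 224² - 648*224) + (((50290 - 1*(-47202)) + 4*(-350)²) - 117667) = (-649 + 50176 - 145152) + (((50290 + 47202) + 4*122500) - 117667) = -95625 + ((97492 + 490000) - 117667) = -95625 + (587492 - 117667) = -95625 + 469825 = 374200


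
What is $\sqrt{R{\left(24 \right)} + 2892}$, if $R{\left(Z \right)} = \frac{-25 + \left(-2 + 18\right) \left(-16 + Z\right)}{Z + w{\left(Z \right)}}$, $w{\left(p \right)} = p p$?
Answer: $\frac{\sqrt{10411818}}{60} \approx 53.779$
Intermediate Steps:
$w{\left(p \right)} = p^{2}$
$R{\left(Z \right)} = \frac{-281 + 16 Z}{Z + Z^{2}}$ ($R{\left(Z \right)} = \frac{-25 + \left(-2 + 18\right) \left(-16 + Z\right)}{Z + Z^{2}} = \frac{-25 + 16 \left(-16 + Z\right)}{Z + Z^{2}} = \frac{-25 + \left(-256 + 16 Z\right)}{Z + Z^{2}} = \frac{-281 + 16 Z}{Z + Z^{2}}$)
$\sqrt{R{\left(24 \right)} + 2892} = \sqrt{\frac{-281 + 16 \cdot 24}{24 \left(1 + 24\right)} + 2892} = \sqrt{\frac{-281 + 384}{24 \cdot 25} + 2892} = \sqrt{\frac{1}{24} \cdot \frac{1}{25} \cdot 103 + 2892} = \sqrt{\frac{103}{600} + 2892} = \sqrt{\frac{1735303}{600}} = \frac{\sqrt{10411818}}{60}$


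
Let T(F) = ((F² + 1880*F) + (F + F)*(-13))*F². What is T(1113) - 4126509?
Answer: 4090746817890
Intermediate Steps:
T(F) = F²*(F² + 1854*F) (T(F) = ((F² + 1880*F) + (2*F)*(-13))*F² = ((F² + 1880*F) - 26*F)*F² = (F² + 1854*F)*F² = F²*(F² + 1854*F))
T(1113) - 4126509 = 1113³*(1854 + 1113) - 4126509 = 1378749897*2967 - 4126509 = 4090750944399 - 4126509 = 4090746817890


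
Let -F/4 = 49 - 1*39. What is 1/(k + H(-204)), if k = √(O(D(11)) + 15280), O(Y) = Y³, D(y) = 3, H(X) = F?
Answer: 40/13707 + √15307/13707 ≈ 0.011944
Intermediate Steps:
F = -40 (F = -4*(49 - 1*39) = -4*(49 - 39) = -4*10 = -40)
H(X) = -40
k = √15307 (k = √(3³ + 15280) = √(27 + 15280) = √15307 ≈ 123.72)
1/(k + H(-204)) = 1/(√15307 - 40) = 1/(-40 + √15307)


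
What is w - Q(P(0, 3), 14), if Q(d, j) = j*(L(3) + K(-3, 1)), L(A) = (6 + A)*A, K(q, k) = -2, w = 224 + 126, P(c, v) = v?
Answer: 0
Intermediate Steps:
w = 350
L(A) = A*(6 + A)
Q(d, j) = 25*j (Q(d, j) = j*(3*(6 + 3) - 2) = j*(3*9 - 2) = j*(27 - 2) = j*25 = 25*j)
w - Q(P(0, 3), 14) = 350 - 25*14 = 350 - 1*350 = 350 - 350 = 0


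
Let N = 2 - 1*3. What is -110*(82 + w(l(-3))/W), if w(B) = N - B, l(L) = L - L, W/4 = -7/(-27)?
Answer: -124795/14 ≈ -8913.9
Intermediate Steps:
N = -1 (N = 2 - 3 = -1)
W = 28/27 (W = 4*(-7/(-27)) = 4*(-7*(-1/27)) = 4*(7/27) = 28/27 ≈ 1.0370)
l(L) = 0
w(B) = -1 - B
-110*(82 + w(l(-3))/W) = -110*(82 + (-1 - 1*0)/(28/27)) = -110*(82 + (-1 + 0)*(27/28)) = -110*(82 - 1*27/28) = -110*(82 - 27/28) = -110*2269/28 = -124795/14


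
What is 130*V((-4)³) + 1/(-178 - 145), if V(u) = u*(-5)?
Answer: 13436799/323 ≈ 41600.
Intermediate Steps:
V(u) = -5*u
130*V((-4)³) + 1/(-178 - 145) = 130*(-5*(-4)³) + 1/(-178 - 145) = 130*(-5*(-64)) + 1/(-323) = 130*320 - 1/323 = 41600 - 1/323 = 13436799/323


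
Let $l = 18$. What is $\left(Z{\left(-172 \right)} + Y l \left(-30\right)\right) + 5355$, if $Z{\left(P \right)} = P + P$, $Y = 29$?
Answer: $-10649$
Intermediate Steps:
$Z{\left(P \right)} = 2 P$
$\left(Z{\left(-172 \right)} + Y l \left(-30\right)\right) + 5355 = \left(2 \left(-172\right) + 29 \cdot 18 \left(-30\right)\right) + 5355 = \left(-344 + 522 \left(-30\right)\right) + 5355 = \left(-344 - 15660\right) + 5355 = -16004 + 5355 = -10649$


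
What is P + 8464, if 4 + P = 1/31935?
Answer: 270170101/31935 ≈ 8460.0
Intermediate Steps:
P = -127739/31935 (P = -4 + 1/31935 = -127739/31935 ≈ -4.0000)
P + 8464 = -127739/31935 + 8464 = 270170101/31935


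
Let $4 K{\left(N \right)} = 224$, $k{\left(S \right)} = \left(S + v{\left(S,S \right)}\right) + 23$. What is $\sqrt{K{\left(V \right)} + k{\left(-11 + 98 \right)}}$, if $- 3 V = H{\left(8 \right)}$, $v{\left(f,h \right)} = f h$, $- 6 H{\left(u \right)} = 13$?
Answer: $\sqrt{7735} \approx 87.949$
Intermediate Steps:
$H{\left(u \right)} = - \frac{13}{6}$ ($H{\left(u \right)} = \left(- \frac{1}{6}\right) 13 = - \frac{13}{6}$)
$k{\left(S \right)} = 23 + S + S^{2}$ ($k{\left(S \right)} = \left(S + S S\right) + 23 = \left(S + S^{2}\right) + 23 = 23 + S + S^{2}$)
$V = \frac{13}{18}$ ($V = \left(- \frac{1}{3}\right) \left(- \frac{13}{6}\right) = \frac{13}{18} \approx 0.72222$)
$K{\left(N \right)} = 56$ ($K{\left(N \right)} = \frac{1}{4} \cdot 224 = 56$)
$\sqrt{K{\left(V \right)} + k{\left(-11 + 98 \right)}} = \sqrt{56 + \left(23 + \left(-11 + 98\right) + \left(-11 + 98\right)^{2}\right)} = \sqrt{56 + \left(23 + 87 + 87^{2}\right)} = \sqrt{56 + \left(23 + 87 + 7569\right)} = \sqrt{56 + 7679} = \sqrt{7735}$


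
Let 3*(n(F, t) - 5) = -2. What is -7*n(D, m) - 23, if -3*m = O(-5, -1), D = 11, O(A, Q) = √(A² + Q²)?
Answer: -160/3 ≈ -53.333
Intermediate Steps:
m = -√26/3 (m = -√((-5)² + (-1)²)/3 = -√(25 + 1)/3 = -√26/3 ≈ -1.6997)
n(F, t) = 13/3 (n(F, t) = 5 + (⅓)*(-2) = 5 - ⅔ = 13/3)
-7*n(D, m) - 23 = -7*13/3 - 23 = -91/3 - 23 = -160/3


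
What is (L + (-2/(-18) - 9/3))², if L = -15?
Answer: 25921/81 ≈ 320.01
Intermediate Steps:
(L + (-2/(-18) - 9/3))² = (-15 + (-2/(-18) - 9/3))² = (-15 + (-2*(-1/18) - 9*⅓))² = (-15 + (⅑ - 3))² = (-15 - 26/9)² = (-161/9)² = 25921/81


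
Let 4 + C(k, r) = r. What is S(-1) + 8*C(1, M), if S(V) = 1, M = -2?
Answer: -47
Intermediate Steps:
C(k, r) = -4 + r
S(-1) + 8*C(1, M) = 1 + 8*(-4 - 2) = 1 + 8*(-6) = 1 - 48 = -47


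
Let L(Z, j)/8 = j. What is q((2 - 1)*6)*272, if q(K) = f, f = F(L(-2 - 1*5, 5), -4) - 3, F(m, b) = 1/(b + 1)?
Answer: -2720/3 ≈ -906.67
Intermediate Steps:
L(Z, j) = 8*j
F(m, b) = 1/(1 + b)
f = -10/3 (f = 1/(1 - 4) - 3 = 1/(-3) - 3 = -⅓ - 3 = -10/3 ≈ -3.3333)
q(K) = -10/3
q((2 - 1)*6)*272 = -10/3*272 = -2720/3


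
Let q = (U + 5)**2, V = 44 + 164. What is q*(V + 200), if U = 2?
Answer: 19992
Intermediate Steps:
V = 208
q = 49 (q = (2 + 5)**2 = 7**2 = 49)
q*(V + 200) = 49*(208 + 200) = 49*408 = 19992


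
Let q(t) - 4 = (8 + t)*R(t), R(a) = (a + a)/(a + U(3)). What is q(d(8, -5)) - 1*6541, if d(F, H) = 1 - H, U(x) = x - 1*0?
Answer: -19555/3 ≈ -6518.3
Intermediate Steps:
U(x) = x (U(x) = x + 0 = x)
R(a) = 2*a/(3 + a) (R(a) = (a + a)/(a + 3) = (2*a)/(3 + a) = 2*a/(3 + a))
q(t) = 4 + 2*t*(8 + t)/(3 + t) (q(t) = 4 + (8 + t)*(2*t/(3 + t)) = 4 + 2*t*(8 + t)/(3 + t))
q(d(8, -5)) - 1*6541 = 2*(6 + (1 - 1*(-5))**2 + 10*(1 - 1*(-5)))/(3 + (1 - 1*(-5))) - 1*6541 = 2*(6 + (1 + 5)**2 + 10*(1 + 5))/(3 + (1 + 5)) - 6541 = 2*(6 + 6**2 + 10*6)/(3 + 6) - 6541 = 2*(6 + 36 + 60)/9 - 6541 = 2*(1/9)*102 - 6541 = 68/3 - 6541 = -19555/3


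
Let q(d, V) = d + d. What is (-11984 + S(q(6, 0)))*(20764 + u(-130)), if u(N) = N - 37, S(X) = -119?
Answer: -249285491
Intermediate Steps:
q(d, V) = 2*d
u(N) = -37 + N
(-11984 + S(q(6, 0)))*(20764 + u(-130)) = (-11984 - 119)*(20764 + (-37 - 130)) = -12103*(20764 - 167) = -12103*20597 = -249285491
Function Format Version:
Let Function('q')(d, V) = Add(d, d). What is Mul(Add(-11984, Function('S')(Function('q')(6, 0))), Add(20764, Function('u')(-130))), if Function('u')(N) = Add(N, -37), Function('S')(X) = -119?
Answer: -249285491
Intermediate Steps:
Function('q')(d, V) = Mul(2, d)
Function('u')(N) = Add(-37, N)
Mul(Add(-11984, Function('S')(Function('q')(6, 0))), Add(20764, Function('u')(-130))) = Mul(Add(-11984, -119), Add(20764, Add(-37, -130))) = Mul(-12103, Add(20764, -167)) = Mul(-12103, 20597) = -249285491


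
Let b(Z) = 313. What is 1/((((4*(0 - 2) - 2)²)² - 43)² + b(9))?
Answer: 1/99142162 ≈ 1.0087e-8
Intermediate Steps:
1/((((4*(0 - 2) - 2)²)² - 43)² + b(9)) = 1/((((4*(0 - 2) - 2)²)² - 43)² + 313) = 1/((((4*(-2) - 2)²)² - 43)² + 313) = 1/((((-8 - 2)²)² - 43)² + 313) = 1/((((-10)²)² - 43)² + 313) = 1/((100² - 43)² + 313) = 1/((10000 - 43)² + 313) = 1/(9957² + 313) = 1/(99141849 + 313) = 1/99142162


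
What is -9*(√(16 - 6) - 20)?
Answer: 180 - 9*√10 ≈ 151.54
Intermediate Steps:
-9*(√(16 - 6) - 20) = -9*(√10 - 20) = -9*(-20 + √10) = 180 - 9*√10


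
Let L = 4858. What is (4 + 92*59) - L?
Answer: 574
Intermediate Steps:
(4 + 92*59) - L = (4 + 92*59) - 1*4858 = (4 + 5428) - 4858 = 5432 - 4858 = 574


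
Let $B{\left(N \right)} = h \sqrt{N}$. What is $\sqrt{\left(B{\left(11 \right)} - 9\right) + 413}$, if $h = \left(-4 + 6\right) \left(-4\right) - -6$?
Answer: $\sqrt{404 - 2 \sqrt{11}} \approx 19.934$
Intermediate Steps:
$h = -2$ ($h = 2 \left(-4\right) + 6 = -8 + 6 = -2$)
$B{\left(N \right)} = - 2 \sqrt{N}$
$\sqrt{\left(B{\left(11 \right)} - 9\right) + 413} = \sqrt{\left(- 2 \sqrt{11} - 9\right) + 413} = \sqrt{\left(-9 - 2 \sqrt{11}\right) + 413} = \sqrt{404 - 2 \sqrt{11}}$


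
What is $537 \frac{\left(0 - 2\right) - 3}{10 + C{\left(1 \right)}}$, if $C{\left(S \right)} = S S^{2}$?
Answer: $- \frac{2685}{11} \approx -244.09$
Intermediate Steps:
$C{\left(S \right)} = S^{3}$
$537 \frac{\left(0 - 2\right) - 3}{10 + C{\left(1 \right)}} = 537 \frac{\left(0 - 2\right) - 3}{10 + 1^{3}} = 537 \frac{\left(0 - 2\right) - 3}{10 + 1} = 537 \frac{-2 - 3}{11} = 537 \left(\left(-5\right) \frac{1}{11}\right) = 537 \left(- \frac{5}{11}\right) = - \frac{2685}{11}$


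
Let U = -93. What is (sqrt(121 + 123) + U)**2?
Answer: 8893 - 372*sqrt(61) ≈ 5987.6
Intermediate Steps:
(sqrt(121 + 123) + U)**2 = (sqrt(121 + 123) - 93)**2 = (sqrt(244) - 93)**2 = (2*sqrt(61) - 93)**2 = (-93 + 2*sqrt(61))**2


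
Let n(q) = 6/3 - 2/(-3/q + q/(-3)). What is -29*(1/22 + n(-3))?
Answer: -667/22 ≈ -30.318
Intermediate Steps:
n(q) = 2 - 2/(-3/q - q/3) (n(q) = 6*(⅓) - 2/(-3/q + q*(-⅓)) = 2 - 2/(-3/q - q/3))
-29*(1/22 + n(-3)) = -29*(1/22 + 2*(9 + (-3)² + 3*(-3))/(9 + (-3)²)) = -29*(1/22 + 2*(9 + 9 - 9)/(9 + 9)) = -29*(1/22 + 2*9/18) = -29*(1/22 + 2*(1/18)*9) = -29*(1/22 + 1) = -29*23/22 = -667/22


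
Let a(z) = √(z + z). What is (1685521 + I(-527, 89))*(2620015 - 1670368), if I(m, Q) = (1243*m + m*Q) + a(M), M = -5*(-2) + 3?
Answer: 934031954379 + 949647*√26 ≈ 9.3404e+11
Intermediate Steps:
M = 13 (M = 10 + 3 = 13)
a(z) = √2*√z (a(z) = √(2*z) = √2*√z)
I(m, Q) = √26 + 1243*m + Q*m (I(m, Q) = (1243*m + m*Q) + √2*√13 = (1243*m + Q*m) + √26 = √26 + 1243*m + Q*m)
(1685521 + I(-527, 89))*(2620015 - 1670368) = (1685521 + (√26 + 1243*(-527) + 89*(-527)))*(2620015 - 1670368) = (1685521 + (√26 - 655061 - 46903))*949647 = (1685521 + (-701964 + √26))*949647 = (983557 + √26)*949647 = 934031954379 + 949647*√26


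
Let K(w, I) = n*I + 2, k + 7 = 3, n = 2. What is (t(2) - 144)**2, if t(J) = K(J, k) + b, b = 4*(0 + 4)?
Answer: 17956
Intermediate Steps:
k = -4 (k = -7 + 3 = -4)
K(w, I) = 2 + 2*I (K(w, I) = 2*I + 2 = 2 + 2*I)
b = 16 (b = 4*4 = 16)
t(J) = 10 (t(J) = (2 + 2*(-4)) + 16 = (2 - 8) + 16 = -6 + 16 = 10)
(t(2) - 144)**2 = (10 - 144)**2 = (-134)**2 = 17956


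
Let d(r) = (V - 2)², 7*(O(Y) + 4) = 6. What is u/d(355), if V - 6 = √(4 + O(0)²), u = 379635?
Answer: 3404187045/1352 - 130214805*√170/676 ≈ 6361.2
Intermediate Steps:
O(Y) = -22/7 (O(Y) = -4 + (⅐)*6 = -4 + 6/7 = -22/7)
V = 6 + 2*√170/7 (V = 6 + √(4 + (-22/7)²) = 6 + √(4 + 484/49) = 6 + √(680/49) = 6 + 2*√170/7 ≈ 9.7253)
d(r) = (4 + 2*√170/7)² (d(r) = ((6 + 2*√170/7) - 2)² = (4 + 2*√170/7)²)
u/d(355) = 379635/(1464/49 + 16*√170/7)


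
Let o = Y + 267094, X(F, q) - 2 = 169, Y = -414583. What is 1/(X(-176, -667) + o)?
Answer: -1/147318 ≈ -6.7880e-6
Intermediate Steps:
X(F, q) = 171 (X(F, q) = 2 + 169 = 171)
o = -147489 (o = -414583 + 267094 = -147489)
1/(X(-176, -667) + o) = 1/(171 - 147489) = 1/(-147318) = -1/147318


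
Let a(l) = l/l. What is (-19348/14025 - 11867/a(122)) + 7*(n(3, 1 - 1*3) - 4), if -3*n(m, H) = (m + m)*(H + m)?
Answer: -167043073/14025 ≈ -11910.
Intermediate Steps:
a(l) = 1
n(m, H) = -2*m*(H + m)/3 (n(m, H) = -(m + m)*(H + m)/3 = -2*m*(H + m)/3)
(-19348/14025 - 11867/a(122)) + 7*(n(3, 1 - 1*3) - 4) = (-19348/14025 - 11867/1) + 7*(-⅔*3*((1 - 1*3) + 3) - 4) = (-19348*1/14025 - 11867*1) + 7*(-⅔*3*((1 - 3) + 3) - 4) = (-19348/14025 - 11867) + 7*(-⅔*3*(-2 + 3) - 4) = -166454023/14025 + 7*(-⅔*3*1 - 4) = -166454023/14025 + 7*(-2 - 4) = -166454023/14025 + 7*(-6) = -166454023/14025 - 42 = -167043073/14025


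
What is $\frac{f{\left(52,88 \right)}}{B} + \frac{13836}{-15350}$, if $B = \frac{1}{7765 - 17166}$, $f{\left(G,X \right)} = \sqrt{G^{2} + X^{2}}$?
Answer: $- \frac{6918}{7675} - 37604 \sqrt{653} \approx -9.6093 \cdot 10^{5}$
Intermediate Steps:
$B = - \frac{1}{9401}$ ($B = \frac{1}{-9401} = - \frac{1}{9401} \approx -0.00010637$)
$\frac{f{\left(52,88 \right)}}{B} + \frac{13836}{-15350} = \frac{\sqrt{52^{2} + 88^{2}}}{- \frac{1}{9401}} + \frac{13836}{-15350} = \sqrt{2704 + 7744} \left(-9401\right) + 13836 \left(- \frac{1}{15350}\right) = \sqrt{10448} \left(-9401\right) - \frac{6918}{7675} = 4 \sqrt{653} \left(-9401\right) - \frac{6918}{7675} = - 37604 \sqrt{653} - \frac{6918}{7675} = - \frac{6918}{7675} - 37604 \sqrt{653}$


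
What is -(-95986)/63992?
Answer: 47993/31996 ≈ 1.5000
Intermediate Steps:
-(-95986)/63992 = -1*(-47993/31996) = 47993/31996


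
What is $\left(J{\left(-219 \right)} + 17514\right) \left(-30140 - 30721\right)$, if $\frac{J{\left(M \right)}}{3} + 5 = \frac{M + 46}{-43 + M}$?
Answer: $- \frac{279063326277}{262} \approx -1.0651 \cdot 10^{9}$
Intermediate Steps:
$J{\left(M \right)} = -15 + \frac{3 \left(46 + M\right)}{-43 + M}$ ($J{\left(M \right)} = -15 + 3 \frac{M + 46}{-43 + M} = -15 + 3 \frac{46 + M}{-43 + M} = -15 + \frac{3 \left(46 + M\right)}{-43 + M}$)
$\left(J{\left(-219 \right)} + 17514\right) \left(-30140 - 30721\right) = \left(\frac{3 \left(261 - -876\right)}{-43 - 219} + 17514\right) \left(-30140 - 30721\right) = \left(\frac{3 \left(261 + 876\right)}{-262} + 17514\right) \left(-60861\right) = \left(3 \left(- \frac{1}{262}\right) 1137 + 17514\right) \left(-60861\right) = \left(- \frac{3411}{262} + 17514\right) \left(-60861\right) = \frac{4585257}{262} \left(-60861\right) = - \frac{279063326277}{262}$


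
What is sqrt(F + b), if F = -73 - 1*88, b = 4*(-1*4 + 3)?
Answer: I*sqrt(165) ≈ 12.845*I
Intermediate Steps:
b = -4 (b = 4*(-4 + 3) = 4*(-1) = -4)
F = -161 (F = -73 - 88 = -161)
sqrt(F + b) = sqrt(-161 - 4) = sqrt(-165) = I*sqrt(165)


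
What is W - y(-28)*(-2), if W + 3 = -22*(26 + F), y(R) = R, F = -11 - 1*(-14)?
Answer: -697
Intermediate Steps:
F = 3 (F = -11 + 14 = 3)
W = -641 (W = -3 - 22*(26 + 3) = -3 - 22*29 = -3 - 638 = -641)
W - y(-28)*(-2) = -641 - (-28)*(-2) = -641 - 1*56 = -641 - 56 = -697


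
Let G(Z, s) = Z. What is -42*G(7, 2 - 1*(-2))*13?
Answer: -3822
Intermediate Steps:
-42*G(7, 2 - 1*(-2))*13 = -42*7*13 = -294*13 = -3822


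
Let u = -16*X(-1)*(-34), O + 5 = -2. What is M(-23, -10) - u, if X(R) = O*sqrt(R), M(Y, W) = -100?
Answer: -100 + 3808*I ≈ -100.0 + 3808.0*I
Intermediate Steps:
O = -7 (O = -5 - 2 = -7)
X(R) = -7*sqrt(R)
u = -3808*I (u = -(-112)*sqrt(-1)*(-34) = -(-112)*I*(-34) = (112*I)*(-34) = -3808*I ≈ -3808.0*I)
M(-23, -10) - u = -100 - (-3808)*I = -100 + 3808*I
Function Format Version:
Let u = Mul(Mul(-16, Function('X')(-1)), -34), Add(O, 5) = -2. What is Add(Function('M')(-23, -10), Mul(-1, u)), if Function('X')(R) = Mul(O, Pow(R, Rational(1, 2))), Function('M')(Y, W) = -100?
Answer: Add(-100, Mul(3808, I)) ≈ Add(-100.00, Mul(3808.0, I))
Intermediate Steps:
O = -7 (O = Add(-5, -2) = -7)
Function('X')(R) = Mul(-7, Pow(R, Rational(1, 2)))
u = Mul(-3808, I) (u = Mul(Mul(-16, Mul(-7, Pow(-1, Rational(1, 2)))), -34) = Mul(Mul(-16, Mul(-7, I)), -34) = Mul(Mul(112, I), -34) = Mul(-3808, I) ≈ Mul(-3808.0, I))
Add(Function('M')(-23, -10), Mul(-1, u)) = Add(-100, Mul(-1, Mul(-3808, I))) = Add(-100, Mul(3808, I))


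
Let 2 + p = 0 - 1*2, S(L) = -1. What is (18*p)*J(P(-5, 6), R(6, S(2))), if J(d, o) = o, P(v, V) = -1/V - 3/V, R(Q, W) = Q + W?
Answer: -360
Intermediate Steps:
P(v, V) = -4/V
p = -4 (p = -2 + (0 - 1*2) = -2 + (0 - 2) = -2 - 2 = -4)
(18*p)*J(P(-5, 6), R(6, S(2))) = (18*(-4))*(6 - 1) = -72*5 = -360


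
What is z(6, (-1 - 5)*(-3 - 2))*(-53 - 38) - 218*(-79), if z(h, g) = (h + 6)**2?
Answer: 4118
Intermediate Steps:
z(h, g) = (6 + h)**2
z(6, (-1 - 5)*(-3 - 2))*(-53 - 38) - 218*(-79) = (6 + 6)**2*(-53 - 38) - 218*(-79) = 12**2*(-91) - 1*(-17222) = 144*(-91) + 17222 = -13104 + 17222 = 4118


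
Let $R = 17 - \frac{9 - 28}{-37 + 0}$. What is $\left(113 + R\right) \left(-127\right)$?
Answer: $- \frac{608457}{37} \approx -16445.0$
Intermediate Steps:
$R = \frac{610}{37}$ ($R = 17 - - \frac{19}{-37} = 17 - \left(-19\right) \left(- \frac{1}{37}\right) = 17 - \frac{19}{37} = \frac{610}{37} \approx 16.486$)
$\left(113 + R\right) \left(-127\right) = \left(113 + \frac{610}{37}\right) \left(-127\right) = \frac{4791}{37} \left(-127\right) = - \frac{608457}{37}$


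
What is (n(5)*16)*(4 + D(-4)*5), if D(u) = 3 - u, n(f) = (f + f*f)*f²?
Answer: 468000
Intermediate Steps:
n(f) = f²*(f + f²) (n(f) = (f + f²)*f² = f²*(f + f²))
(n(5)*16)*(4 + D(-4)*5) = ((5³*(1 + 5))*16)*(4 + (3 - 1*(-4))*5) = ((125*6)*16)*(4 + (3 + 4)*5) = (750*16)*(4 + 7*5) = 12000*(4 + 35) = 12000*39 = 468000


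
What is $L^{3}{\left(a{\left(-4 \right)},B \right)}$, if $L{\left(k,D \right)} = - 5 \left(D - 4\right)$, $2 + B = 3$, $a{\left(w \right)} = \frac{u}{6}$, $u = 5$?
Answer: $3375$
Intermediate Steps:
$a{\left(w \right)} = \frac{5}{6}$
$B = 1$ ($B = -2 + 3 = 1$)
$L{\left(k,D \right)} = 20 - 5 D$ ($L{\left(k,D \right)} = - 5 \left(-4 + D\right) = 20 - 5 D$)
$L^{3}{\left(a{\left(-4 \right)},B \right)} = \left(20 - 5\right)^{3} = 15^{3} = 3375$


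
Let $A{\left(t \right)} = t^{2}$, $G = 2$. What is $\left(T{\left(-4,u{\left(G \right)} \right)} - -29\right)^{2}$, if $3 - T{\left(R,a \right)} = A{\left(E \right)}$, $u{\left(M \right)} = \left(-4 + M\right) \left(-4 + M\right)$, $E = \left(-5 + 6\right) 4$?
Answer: $256$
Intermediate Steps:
$E = 4$ ($E = 1 \cdot 4 = 4$)
$u{\left(M \right)} = \left(-4 + M\right)^{2}$
$T{\left(R,a \right)} = -13$ ($T{\left(R,a \right)} = 3 - 4^{2} = 3 - 16 = -13$)
$\left(T{\left(-4,u{\left(G \right)} \right)} - -29\right)^{2} = \left(-13 - -29\right)^{2} = \left(-13 + 29\right)^{2} = 16^{2} = 256$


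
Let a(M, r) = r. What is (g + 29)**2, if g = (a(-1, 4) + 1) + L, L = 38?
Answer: 5184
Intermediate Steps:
g = 43 (g = (4 + 1) + 38 = 5 + 38 = 43)
(g + 29)**2 = (43 + 29)**2 = 72**2 = 5184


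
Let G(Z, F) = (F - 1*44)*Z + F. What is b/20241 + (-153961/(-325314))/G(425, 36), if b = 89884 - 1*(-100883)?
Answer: 799861881971/84869217576 ≈ 9.4246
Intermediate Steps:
b = 190767 (b = 89884 + 100883 = 190767)
G(Z, F) = F + Z*(-44 + F) (G(Z, F) = (F - 44)*Z + F = (-44 + F)*Z + F = Z*(-44 + F) + F = F + Z*(-44 + F))
b/20241 + (-153961/(-325314))/G(425, 36) = 190767/20241 + (-153961/(-325314))/(36 - 44*425 + 36*425) = 190767*(1/20241) + (-153961*(-1/325314))/(36 - 18700 + 15300) = 63589/6747 + (153961/325314)/(-3364) = 63589/6747 + (153961/325314)*(-1/3364) = 63589/6747 - 5309/37736424 = 799861881971/84869217576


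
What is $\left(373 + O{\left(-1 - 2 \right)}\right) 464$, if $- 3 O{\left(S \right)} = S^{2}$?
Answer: $171680$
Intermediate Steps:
$O{\left(S \right)} = - \frac{S^{2}}{3}$
$\left(373 + O{\left(-1 - 2 \right)}\right) 464 = \left(373 - \frac{\left(-1 - 2\right)^{2}}{3}\right) 464 = \left(373 - \frac{\left(-3\right)^{2}}{3}\right) 464 = \left(373 - 3\right) 464 = 370 \cdot 464 = 171680$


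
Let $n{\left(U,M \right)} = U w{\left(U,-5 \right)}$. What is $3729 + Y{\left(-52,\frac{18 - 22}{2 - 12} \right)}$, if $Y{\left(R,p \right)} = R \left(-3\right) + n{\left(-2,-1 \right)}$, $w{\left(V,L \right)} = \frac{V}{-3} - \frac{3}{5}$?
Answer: $\frac{58273}{15} \approx 3884.9$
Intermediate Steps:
$w{\left(V,L \right)} = - \frac{3}{5} - \frac{V}{3}$ ($w{\left(V,L \right)} = V \left(- \frac{1}{3}\right) - \frac{3}{5} = - \frac{V}{3} - \frac{3}{5} = - \frac{3}{5} - \frac{V}{3}$)
$n{\left(U,M \right)} = U \left(- \frac{3}{5} - \frac{U}{3}\right)$
$Y{\left(R,p \right)} = - \frac{2}{15} - 3 R$ ($Y{\left(R,p \right)} = R \left(-3\right) - - \frac{2 \left(9 + 5 \left(-2\right)\right)}{15} = - 3 R - - \frac{2 \left(9 - 10\right)}{15} = - 3 R - \left(- \frac{2}{15}\right) \left(-1\right) = - 3 R - \frac{2}{15} = - \frac{2}{15} - 3 R$)
$3729 + Y{\left(-52,\frac{18 - 22}{2 - 12} \right)} = 3729 - - \frac{2338}{15} = 3729 + \left(- \frac{2}{15} + 156\right) = 3729 + \frac{2338}{15} = \frac{58273}{15}$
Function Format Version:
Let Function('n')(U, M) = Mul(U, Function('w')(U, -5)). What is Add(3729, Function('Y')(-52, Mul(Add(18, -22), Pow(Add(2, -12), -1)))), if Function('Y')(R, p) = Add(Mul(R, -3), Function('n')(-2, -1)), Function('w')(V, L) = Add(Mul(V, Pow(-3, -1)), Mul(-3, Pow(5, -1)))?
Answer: Rational(58273, 15) ≈ 3884.9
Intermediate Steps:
Function('w')(V, L) = Add(Rational(-3, 5), Mul(Rational(-1, 3), V)) (Function('w')(V, L) = Add(Mul(V, Rational(-1, 3)), Mul(-3, Rational(1, 5))) = Add(Mul(Rational(-1, 3), V), Rational(-3, 5)) = Add(Rational(-3, 5), Mul(Rational(-1, 3), V)))
Function('n')(U, M) = Mul(U, Add(Rational(-3, 5), Mul(Rational(-1, 3), U)))
Function('Y')(R, p) = Add(Rational(-2, 15), Mul(-3, R)) (Function('Y')(R, p) = Add(Mul(R, -3), Mul(Rational(-1, 15), -2, Add(9, Mul(5, -2)))) = Add(Mul(-3, R), Mul(Rational(-1, 15), -2, Add(9, -10))) = Add(Mul(-3, R), Mul(Rational(-1, 15), -2, -1)) = Add(Mul(-3, R), Rational(-2, 15)) = Add(Rational(-2, 15), Mul(-3, R)))
Add(3729, Function('Y')(-52, Mul(Add(18, -22), Pow(Add(2, -12), -1)))) = Add(3729, Add(Rational(-2, 15), Mul(-3, -52))) = Add(3729, Add(Rational(-2, 15), 156)) = Add(3729, Rational(2338, 15)) = Rational(58273, 15)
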